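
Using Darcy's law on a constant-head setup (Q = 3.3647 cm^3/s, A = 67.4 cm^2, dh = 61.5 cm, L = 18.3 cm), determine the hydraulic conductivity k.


Compute hydraulic gradient:
i = dh / L = 61.5 / 18.3 = 3.36066
Then apply Darcy's law:
k = Q / (A * i)
k = 3.3647 / (67.4 * 3.36066)
k = 3.3647 / 226.508
k = 0.014855 cm/s


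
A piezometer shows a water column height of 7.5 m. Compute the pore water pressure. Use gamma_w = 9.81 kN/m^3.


Result: 73.58 kPa

Derivation:
Using u = gamma_w * h_w
u = 9.81 * 7.5
u = 73.58 kPa


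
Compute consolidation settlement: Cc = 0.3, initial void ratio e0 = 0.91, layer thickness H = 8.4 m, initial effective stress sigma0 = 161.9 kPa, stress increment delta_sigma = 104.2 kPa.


Using Sc = Cc * H / (1 + e0) * log10((sigma0 + delta_sigma) / sigma0)
Stress ratio = (161.9 + 104.2) / 161.9 = 1.64361
log10(1.64361) = 0.215798
Cc * H / (1 + e0) = 0.3 * 8.4 / (1 + 0.91) = 1.31937
Sc = 1.31937 * 0.215798
Sc = 0.2847 m


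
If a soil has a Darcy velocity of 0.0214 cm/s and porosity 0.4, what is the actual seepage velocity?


Using v_s = v_d / n
v_s = 0.0214 / 0.4
v_s = 0.0535 cm/s


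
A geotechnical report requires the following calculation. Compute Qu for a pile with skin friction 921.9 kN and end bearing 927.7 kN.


Using Qu = Qf + Qb
Qu = 921.9 + 927.7
Qu = 1849.6 kN


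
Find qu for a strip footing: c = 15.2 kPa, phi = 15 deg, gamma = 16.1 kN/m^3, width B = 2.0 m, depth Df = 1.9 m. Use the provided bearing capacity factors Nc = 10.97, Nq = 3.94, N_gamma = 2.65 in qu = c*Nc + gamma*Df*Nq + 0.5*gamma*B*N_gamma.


Result: 329.93 kPa

Derivation:
Compute qu = c*Nc + gamma*Df*Nq + 0.5*gamma*B*N_gamma
Term 1: 15.2 * 10.97 = 166.744
Term 2: 16.1 * 1.9 * 3.94 = 120.5246
Term 3: 0.5 * 16.1 * 2.0 * 2.65 = 42.665
qu = 166.744 + 120.5246 + 42.665
qu = 329.93 kPa


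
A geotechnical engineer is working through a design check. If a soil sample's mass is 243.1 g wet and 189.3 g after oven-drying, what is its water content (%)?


Result: 28.42 %

Derivation:
Using w = (m_wet - m_dry) / m_dry * 100
m_wet - m_dry = 243.1 - 189.3 = 53.8 g
w = 53.8 / 189.3 * 100
w = 28.42 %


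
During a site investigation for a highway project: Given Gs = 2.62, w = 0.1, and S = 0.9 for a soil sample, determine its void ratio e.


Result: 0.2911

Derivation:
Using the relation e = Gs * w / S
e = 2.62 * 0.1 / 0.9
e = 0.2911


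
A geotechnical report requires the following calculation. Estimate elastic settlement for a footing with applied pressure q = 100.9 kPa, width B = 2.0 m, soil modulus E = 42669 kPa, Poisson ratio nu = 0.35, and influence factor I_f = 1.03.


Result: 4.275 mm

Derivation:
Using Se = q * B * (1 - nu^2) * I_f / E
1 - nu^2 = 1 - 0.35^2 = 0.8775
Se = 100.9 * 2.0 * 0.8775 * 1.03 / 42669
Se = 0.004275 m
Convert to mm: Se = 0.004275 * 1000 = 4.275 mm


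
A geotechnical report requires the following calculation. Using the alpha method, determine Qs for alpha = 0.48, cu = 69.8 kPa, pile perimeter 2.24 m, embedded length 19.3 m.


Using Qs = alpha * cu * perimeter * L
Qs = 0.48 * 69.8 * 2.24 * 19.3
Qs = 1448.44 kN


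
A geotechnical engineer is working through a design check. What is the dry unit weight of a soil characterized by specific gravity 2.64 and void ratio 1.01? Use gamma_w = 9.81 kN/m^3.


Result: 12.885 kN/m^3

Derivation:
Using gamma_d = Gs * gamma_w / (1 + e)
gamma_d = 2.64 * 9.81 / (1 + 1.01)
gamma_d = 2.64 * 9.81 / 2.01
gamma_d = 12.885 kN/m^3


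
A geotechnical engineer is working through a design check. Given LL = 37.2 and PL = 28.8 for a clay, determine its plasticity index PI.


Using PI = LL - PL
PI = 37.2 - 28.8
PI = 8.4


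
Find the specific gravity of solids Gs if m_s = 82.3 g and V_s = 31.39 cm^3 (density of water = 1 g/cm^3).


Using Gs = m_s / (V_s * rho_w)
Since rho_w = 1 g/cm^3:
Gs = 82.3 / 31.39
Gs = 2.622


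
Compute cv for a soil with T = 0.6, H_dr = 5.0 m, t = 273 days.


Using cv = T * H_dr^2 / t
H_dr^2 = 5.0^2 = 25.0
cv = 0.6 * 25.0 / 273
cv = 0.05495 m^2/day


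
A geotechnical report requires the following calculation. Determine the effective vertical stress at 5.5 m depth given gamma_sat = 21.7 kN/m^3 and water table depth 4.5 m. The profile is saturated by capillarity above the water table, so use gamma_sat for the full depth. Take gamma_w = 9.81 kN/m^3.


Total stress = gamma_sat * depth
sigma = 21.7 * 5.5 = 119.35 kPa
Pore water pressure u = gamma_w * (depth - d_wt)
u = 9.81 * (5.5 - 4.5) = 9.81 kPa
Effective stress = sigma - u
sigma' = 119.35 - 9.81 = 109.54 kPa


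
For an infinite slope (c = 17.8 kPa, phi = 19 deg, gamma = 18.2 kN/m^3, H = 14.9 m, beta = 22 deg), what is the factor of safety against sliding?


Using Fs = c / (gamma*H*sin(beta)*cos(beta)) + tan(phi)/tan(beta)
Cohesion contribution = 17.8 / (18.2*14.9*sin(22)*cos(22))
Cohesion contribution = 0.188982
Friction contribution = tan(19)/tan(22) = 0.852241
Fs = 0.188982 + 0.852241
Fs = 1.041


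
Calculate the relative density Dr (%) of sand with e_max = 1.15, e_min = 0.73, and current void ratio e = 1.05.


Result: 23.81 %

Derivation:
Using Dr = (e_max - e) / (e_max - e_min) * 100
e_max - e = 1.15 - 1.05 = 0.1
e_max - e_min = 1.15 - 0.73 = 0.42
Dr = 0.1 / 0.42 * 100
Dr = 23.81 %


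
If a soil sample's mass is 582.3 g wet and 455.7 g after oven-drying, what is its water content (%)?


Result: 27.78 %

Derivation:
Using w = (m_wet - m_dry) / m_dry * 100
m_wet - m_dry = 582.3 - 455.7 = 126.6 g
w = 126.6 / 455.7 * 100
w = 27.78 %


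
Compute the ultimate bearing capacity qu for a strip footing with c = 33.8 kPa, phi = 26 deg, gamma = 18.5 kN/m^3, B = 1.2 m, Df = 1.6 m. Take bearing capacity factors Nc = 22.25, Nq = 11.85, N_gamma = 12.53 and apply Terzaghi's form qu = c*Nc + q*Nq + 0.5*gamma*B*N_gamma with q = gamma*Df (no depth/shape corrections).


Compute qu = c*Nc + gamma*Df*Nq + 0.5*gamma*B*N_gamma
Term 1: 33.8 * 22.25 = 752.05
Term 2: 18.5 * 1.6 * 11.85 = 350.76
Term 3: 0.5 * 18.5 * 1.2 * 12.53 = 139.083
qu = 752.05 + 350.76 + 139.083
qu = 1241.89 kPa


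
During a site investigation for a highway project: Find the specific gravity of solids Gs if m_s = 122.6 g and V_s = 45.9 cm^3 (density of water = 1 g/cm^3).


Result: 2.671

Derivation:
Using Gs = m_s / (V_s * rho_w)
Since rho_w = 1 g/cm^3:
Gs = 122.6 / 45.9
Gs = 2.671


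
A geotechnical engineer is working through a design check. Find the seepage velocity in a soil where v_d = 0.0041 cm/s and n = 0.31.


Using v_s = v_d / n
v_s = 0.0041 / 0.31
v_s = 0.01323 cm/s


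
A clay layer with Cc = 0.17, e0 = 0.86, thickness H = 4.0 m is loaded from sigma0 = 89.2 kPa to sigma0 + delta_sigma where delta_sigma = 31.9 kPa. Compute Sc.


Using Sc = Cc * H / (1 + e0) * log10((sigma0 + delta_sigma) / sigma0)
Stress ratio = (89.2 + 31.9) / 89.2 = 1.35762
log10(1.35762) = 0.132779
Cc * H / (1 + e0) = 0.17 * 4.0 / (1 + 0.86) = 0.365591
Sc = 0.365591 * 0.132779
Sc = 0.0485 m


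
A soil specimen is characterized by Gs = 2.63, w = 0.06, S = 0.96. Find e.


Result: 0.1644

Derivation:
Using the relation e = Gs * w / S
e = 2.63 * 0.06 / 0.96
e = 0.1644


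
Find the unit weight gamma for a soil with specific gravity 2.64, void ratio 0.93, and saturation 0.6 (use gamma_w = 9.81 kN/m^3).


Using gamma = gamma_w * (Gs + S*e) / (1 + e)
Numerator: Gs + S*e = 2.64 + 0.6*0.93 = 3.198
Denominator: 1 + e = 1 + 0.93 = 1.93
gamma = 9.81 * 3.198 / 1.93
gamma = 16.255 kN/m^3


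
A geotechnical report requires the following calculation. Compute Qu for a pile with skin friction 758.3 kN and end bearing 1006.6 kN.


Result: 1764.9 kN

Derivation:
Using Qu = Qf + Qb
Qu = 758.3 + 1006.6
Qu = 1764.9 kN


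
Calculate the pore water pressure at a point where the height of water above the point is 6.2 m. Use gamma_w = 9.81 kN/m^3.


Using u = gamma_w * h_w
u = 9.81 * 6.2
u = 60.82 kPa


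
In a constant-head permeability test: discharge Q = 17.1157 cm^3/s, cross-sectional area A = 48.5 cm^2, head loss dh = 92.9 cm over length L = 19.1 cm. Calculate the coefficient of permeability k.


Result: 0.072556 cm/s

Derivation:
Compute hydraulic gradient:
i = dh / L = 92.9 / 19.1 = 4.86387
Then apply Darcy's law:
k = Q / (A * i)
k = 17.1157 / (48.5 * 4.86387)
k = 17.1157 / 235.898
k = 0.072556 cm/s


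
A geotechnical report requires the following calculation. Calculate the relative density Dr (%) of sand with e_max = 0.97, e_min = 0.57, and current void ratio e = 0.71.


Using Dr = (e_max - e) / (e_max - e_min) * 100
e_max - e = 0.97 - 0.71 = 0.26
e_max - e_min = 0.97 - 0.57 = 0.4
Dr = 0.26 / 0.4 * 100
Dr = 65.0 %


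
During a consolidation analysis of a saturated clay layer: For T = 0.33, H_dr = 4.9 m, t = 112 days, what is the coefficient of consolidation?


Using cv = T * H_dr^2 / t
H_dr^2 = 4.9^2 = 24.01
cv = 0.33 * 24.01 / 112
cv = 0.07074 m^2/day


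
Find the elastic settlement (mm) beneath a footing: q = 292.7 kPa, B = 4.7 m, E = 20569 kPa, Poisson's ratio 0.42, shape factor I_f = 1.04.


Using Se = q * B * (1 - nu^2) * I_f / E
1 - nu^2 = 1 - 0.42^2 = 0.8236
Se = 292.7 * 4.7 * 0.8236 * 1.04 / 20569
Se = 0.057287 m
Convert to mm: Se = 0.057287 * 1000 = 57.287 mm


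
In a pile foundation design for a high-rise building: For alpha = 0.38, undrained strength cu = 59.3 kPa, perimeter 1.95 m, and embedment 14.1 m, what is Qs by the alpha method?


Result: 619.57 kN

Derivation:
Using Qs = alpha * cu * perimeter * L
Qs = 0.38 * 59.3 * 1.95 * 14.1
Qs = 619.57 kN


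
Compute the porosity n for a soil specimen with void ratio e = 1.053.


Using the relation n = e / (1 + e)
n = 1.053 / (1 + 1.053)
n = 1.053 / 2.053
n = 0.5129


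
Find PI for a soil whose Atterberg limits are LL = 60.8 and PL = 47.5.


Using PI = LL - PL
PI = 60.8 - 47.5
PI = 13.3


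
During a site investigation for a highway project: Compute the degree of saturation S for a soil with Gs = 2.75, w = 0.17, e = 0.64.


Result: 0.7305

Derivation:
Using S = Gs * w / e
S = 2.75 * 0.17 / 0.64
S = 0.7305


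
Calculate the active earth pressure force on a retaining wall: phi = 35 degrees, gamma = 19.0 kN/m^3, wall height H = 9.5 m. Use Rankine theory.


Result: 232.34 kN/m

Derivation:
Compute active earth pressure coefficient:
Ka = tan^2(45 - phi/2) = tan^2(27.5) = 0.27099
Compute active force:
Pa = 0.5 * Ka * gamma * H^2
Pa = 0.5 * 0.27099 * 19.0 * 9.5^2
Pa = 232.34 kN/m


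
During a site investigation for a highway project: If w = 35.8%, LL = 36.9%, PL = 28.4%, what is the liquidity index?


Result: 0.871

Derivation:
First compute the plasticity index:
PI = LL - PL = 36.9 - 28.4 = 8.5
Then compute the liquidity index:
LI = (w - PL) / PI
LI = (35.8 - 28.4) / 8.5
LI = 0.871


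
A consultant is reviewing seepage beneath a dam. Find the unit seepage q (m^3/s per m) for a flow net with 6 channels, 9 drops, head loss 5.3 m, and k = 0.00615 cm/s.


Convert k to m/s for unit consistency with H:
k = 0.00615 cm/s = 0.00615 / 100 m/s = 6.15e-05 m/s
Using q = k * H * Nf / Nd
Nf / Nd = 6 / 9 = 0.6667
q = 6.15e-05 * 5.3 * 0.6667
q = 0.0002173 m^3/s per m


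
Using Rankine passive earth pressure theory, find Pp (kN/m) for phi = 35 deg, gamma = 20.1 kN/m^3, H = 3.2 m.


Result: 379.76 kN/m

Derivation:
Compute passive earth pressure coefficient:
Kp = tan^2(45 + phi/2) = tan^2(62.5) = 3.690172
Compute passive force:
Pp = 0.5 * Kp * gamma * H^2
Pp = 0.5 * 3.690172 * 20.1 * 3.2^2
Pp = 379.76 kN/m


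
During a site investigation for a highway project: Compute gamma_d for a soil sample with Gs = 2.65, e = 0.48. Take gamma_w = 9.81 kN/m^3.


Using gamma_d = Gs * gamma_w / (1 + e)
gamma_d = 2.65 * 9.81 / (1 + 0.48)
gamma_d = 2.65 * 9.81 / 1.48
gamma_d = 17.565 kN/m^3


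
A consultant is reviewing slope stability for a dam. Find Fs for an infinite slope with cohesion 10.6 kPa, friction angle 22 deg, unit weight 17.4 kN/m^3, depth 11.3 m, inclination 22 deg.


Result: 1.155

Derivation:
Using Fs = c / (gamma*H*sin(beta)*cos(beta)) + tan(phi)/tan(beta)
Cohesion contribution = 10.6 / (17.4*11.3*sin(22)*cos(22))
Cohesion contribution = 0.155216
Friction contribution = tan(22)/tan(22) = 1
Fs = 0.155216 + 1
Fs = 1.155


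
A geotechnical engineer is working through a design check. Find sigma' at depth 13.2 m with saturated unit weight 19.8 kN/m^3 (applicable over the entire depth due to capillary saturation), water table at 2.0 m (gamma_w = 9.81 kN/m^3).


Result: 151.49 kPa

Derivation:
Total stress = gamma_sat * depth
sigma = 19.8 * 13.2 = 261.36 kPa
Pore water pressure u = gamma_w * (depth - d_wt)
u = 9.81 * (13.2 - 2.0) = 109.872 kPa
Effective stress = sigma - u
sigma' = 261.36 - 109.872 = 151.49 kPa


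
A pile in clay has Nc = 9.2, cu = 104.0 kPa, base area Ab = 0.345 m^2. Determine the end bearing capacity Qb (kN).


Result: 330.1 kN

Derivation:
Using Qb = Nc * cu * Ab
Qb = 9.2 * 104.0 * 0.345
Qb = 330.1 kN


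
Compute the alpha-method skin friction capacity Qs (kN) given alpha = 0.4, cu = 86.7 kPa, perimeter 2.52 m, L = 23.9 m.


Using Qs = alpha * cu * perimeter * L
Qs = 0.4 * 86.7 * 2.52 * 23.9
Qs = 2088.71 kN


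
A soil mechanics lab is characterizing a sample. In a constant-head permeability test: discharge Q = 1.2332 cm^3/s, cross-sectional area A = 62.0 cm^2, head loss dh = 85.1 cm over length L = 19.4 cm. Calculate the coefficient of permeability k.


Compute hydraulic gradient:
i = dh / L = 85.1 / 19.4 = 4.3866
Then apply Darcy's law:
k = Q / (A * i)
k = 1.2332 / (62.0 * 4.3866)
k = 1.2332 / 271.969
k = 0.004534 cm/s


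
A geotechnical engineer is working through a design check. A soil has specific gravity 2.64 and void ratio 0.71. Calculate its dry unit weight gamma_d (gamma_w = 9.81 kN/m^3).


Using gamma_d = Gs * gamma_w / (1 + e)
gamma_d = 2.64 * 9.81 / (1 + 0.71)
gamma_d = 2.64 * 9.81 / 1.71
gamma_d = 15.145 kN/m^3


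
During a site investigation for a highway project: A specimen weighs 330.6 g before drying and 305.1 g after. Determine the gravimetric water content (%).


Result: 8.36 %

Derivation:
Using w = (m_wet - m_dry) / m_dry * 100
m_wet - m_dry = 330.6 - 305.1 = 25.5 g
w = 25.5 / 305.1 * 100
w = 8.36 %


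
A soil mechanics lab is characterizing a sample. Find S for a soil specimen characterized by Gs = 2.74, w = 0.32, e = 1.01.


Using S = Gs * w / e
S = 2.74 * 0.32 / 1.01
S = 0.8681


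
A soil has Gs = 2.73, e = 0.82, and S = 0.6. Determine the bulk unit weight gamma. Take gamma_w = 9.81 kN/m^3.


Using gamma = gamma_w * (Gs + S*e) / (1 + e)
Numerator: Gs + S*e = 2.73 + 0.6*0.82 = 3.222
Denominator: 1 + e = 1 + 0.82 = 1.82
gamma = 9.81 * 3.222 / 1.82
gamma = 17.367 kN/m^3


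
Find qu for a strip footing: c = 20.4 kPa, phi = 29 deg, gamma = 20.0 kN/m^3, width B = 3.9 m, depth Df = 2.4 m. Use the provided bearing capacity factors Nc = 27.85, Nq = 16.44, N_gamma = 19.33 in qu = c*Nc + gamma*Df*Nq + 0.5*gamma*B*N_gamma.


Compute qu = c*Nc + gamma*Df*Nq + 0.5*gamma*B*N_gamma
Term 1: 20.4 * 27.85 = 568.14
Term 2: 20.0 * 2.4 * 16.44 = 789.12
Term 3: 0.5 * 20.0 * 3.9 * 19.33 = 753.87
qu = 568.14 + 789.12 + 753.87
qu = 2111.13 kPa


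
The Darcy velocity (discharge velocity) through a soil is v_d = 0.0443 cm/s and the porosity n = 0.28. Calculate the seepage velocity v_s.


Result: 0.15821 cm/s

Derivation:
Using v_s = v_d / n
v_s = 0.0443 / 0.28
v_s = 0.15821 cm/s


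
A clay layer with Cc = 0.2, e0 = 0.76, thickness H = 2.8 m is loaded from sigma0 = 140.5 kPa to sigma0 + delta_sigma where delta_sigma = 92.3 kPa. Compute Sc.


Using Sc = Cc * H / (1 + e0) * log10((sigma0 + delta_sigma) / sigma0)
Stress ratio = (140.5 + 92.3) / 140.5 = 1.65694
log10(1.65694) = 0.219307
Cc * H / (1 + e0) = 0.2 * 2.8 / (1 + 0.76) = 0.318182
Sc = 0.318182 * 0.219307
Sc = 0.0698 m


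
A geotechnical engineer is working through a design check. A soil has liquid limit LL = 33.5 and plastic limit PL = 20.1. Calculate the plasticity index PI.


Using PI = LL - PL
PI = 33.5 - 20.1
PI = 13.4


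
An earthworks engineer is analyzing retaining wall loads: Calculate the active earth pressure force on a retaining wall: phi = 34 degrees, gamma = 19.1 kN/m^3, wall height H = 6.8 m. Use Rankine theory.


Compute active earth pressure coefficient:
Ka = tan^2(45 - phi/2) = tan^2(28.0) = 0.282715
Compute active force:
Pa = 0.5 * Ka * gamma * H^2
Pa = 0.5 * 0.282715 * 19.1 * 6.8^2
Pa = 124.84 kN/m


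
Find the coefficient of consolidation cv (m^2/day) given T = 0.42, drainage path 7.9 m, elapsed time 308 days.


Result: 0.0851 m^2/day

Derivation:
Using cv = T * H_dr^2 / t
H_dr^2 = 7.9^2 = 62.41
cv = 0.42 * 62.41 / 308
cv = 0.0851 m^2/day


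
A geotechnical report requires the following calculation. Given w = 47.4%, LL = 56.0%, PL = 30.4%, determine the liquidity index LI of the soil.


Result: 0.664

Derivation:
First compute the plasticity index:
PI = LL - PL = 56.0 - 30.4 = 25.6
Then compute the liquidity index:
LI = (w - PL) / PI
LI = (47.4 - 30.4) / 25.6
LI = 0.664


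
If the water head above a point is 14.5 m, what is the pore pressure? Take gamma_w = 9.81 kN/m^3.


Using u = gamma_w * h_w
u = 9.81 * 14.5
u = 142.25 kPa


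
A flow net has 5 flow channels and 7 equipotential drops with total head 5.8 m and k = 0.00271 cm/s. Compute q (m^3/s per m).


Result: 0.0001123 m^3/s per m

Derivation:
Convert k to m/s for unit consistency with H:
k = 0.00271 cm/s = 0.00271 / 100 m/s = 2.71e-05 m/s
Using q = k * H * Nf / Nd
Nf / Nd = 5 / 7 = 0.7143
q = 2.71e-05 * 5.8 * 0.7143
q = 0.0001123 m^3/s per m


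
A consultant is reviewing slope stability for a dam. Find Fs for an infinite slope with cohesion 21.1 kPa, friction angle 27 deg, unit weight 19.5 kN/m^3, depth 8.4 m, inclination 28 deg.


Using Fs = c / (gamma*H*sin(beta)*cos(beta)) + tan(phi)/tan(beta)
Cohesion contribution = 21.1 / (19.5*8.4*sin(28)*cos(28))
Cohesion contribution = 0.310759
Friction contribution = tan(27)/tan(28) = 0.958278
Fs = 0.310759 + 0.958278
Fs = 1.269


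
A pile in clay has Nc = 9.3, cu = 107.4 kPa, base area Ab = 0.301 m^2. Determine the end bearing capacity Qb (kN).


Using Qb = Nc * cu * Ab
Qb = 9.3 * 107.4 * 0.301
Qb = 300.64 kN


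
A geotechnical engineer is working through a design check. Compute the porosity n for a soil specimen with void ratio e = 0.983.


Using the relation n = e / (1 + e)
n = 0.983 / (1 + 0.983)
n = 0.983 / 1.983
n = 0.4957


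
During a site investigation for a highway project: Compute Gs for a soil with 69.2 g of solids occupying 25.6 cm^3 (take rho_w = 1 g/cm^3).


Using Gs = m_s / (V_s * rho_w)
Since rho_w = 1 g/cm^3:
Gs = 69.2 / 25.6
Gs = 2.703


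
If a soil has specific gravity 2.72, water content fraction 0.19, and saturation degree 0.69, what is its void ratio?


Result: 0.749

Derivation:
Using the relation e = Gs * w / S
e = 2.72 * 0.19 / 0.69
e = 0.749


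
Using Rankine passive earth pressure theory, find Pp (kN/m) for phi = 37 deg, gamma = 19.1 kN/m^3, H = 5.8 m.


Result: 1292.37 kN/m

Derivation:
Compute passive earth pressure coefficient:
Kp = tan^2(45 + phi/2) = tan^2(63.5) = 4.022791
Compute passive force:
Pp = 0.5 * Kp * gamma * H^2
Pp = 0.5 * 4.022791 * 19.1 * 5.8^2
Pp = 1292.37 kN/m


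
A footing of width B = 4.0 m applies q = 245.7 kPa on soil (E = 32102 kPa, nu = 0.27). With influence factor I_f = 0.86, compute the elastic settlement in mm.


Using Se = q * B * (1 - nu^2) * I_f / E
1 - nu^2 = 1 - 0.27^2 = 0.9271
Se = 245.7 * 4.0 * 0.9271 * 0.86 / 32102
Se = 0.024409 m
Convert to mm: Se = 0.024409 * 1000 = 24.409 mm


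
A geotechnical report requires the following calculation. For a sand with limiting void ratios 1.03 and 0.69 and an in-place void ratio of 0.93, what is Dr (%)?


Using Dr = (e_max - e) / (e_max - e_min) * 100
e_max - e = 1.03 - 0.93 = 0.1
e_max - e_min = 1.03 - 0.69 = 0.34
Dr = 0.1 / 0.34 * 100
Dr = 29.41 %


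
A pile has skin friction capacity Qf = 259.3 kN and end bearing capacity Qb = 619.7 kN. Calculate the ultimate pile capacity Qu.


Result: 879.0 kN

Derivation:
Using Qu = Qf + Qb
Qu = 259.3 + 619.7
Qu = 879.0 kN


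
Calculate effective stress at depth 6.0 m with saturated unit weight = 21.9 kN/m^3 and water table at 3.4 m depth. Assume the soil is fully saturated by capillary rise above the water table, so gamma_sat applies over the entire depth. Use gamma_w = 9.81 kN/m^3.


Result: 105.89 kPa

Derivation:
Total stress = gamma_sat * depth
sigma = 21.9 * 6.0 = 131.4 kPa
Pore water pressure u = gamma_w * (depth - d_wt)
u = 9.81 * (6.0 - 3.4) = 25.506 kPa
Effective stress = sigma - u
sigma' = 131.4 - 25.506 = 105.89 kPa


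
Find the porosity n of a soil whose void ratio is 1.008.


Using the relation n = e / (1 + e)
n = 1.008 / (1 + 1.008)
n = 1.008 / 2.008
n = 0.502


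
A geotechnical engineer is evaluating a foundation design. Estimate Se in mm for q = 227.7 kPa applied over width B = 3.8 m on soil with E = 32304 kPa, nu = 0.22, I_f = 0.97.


Using Se = q * B * (1 - nu^2) * I_f / E
1 - nu^2 = 1 - 0.22^2 = 0.9516
Se = 227.7 * 3.8 * 0.9516 * 0.97 / 32304
Se = 0.024724 m
Convert to mm: Se = 0.024724 * 1000 = 24.724 mm


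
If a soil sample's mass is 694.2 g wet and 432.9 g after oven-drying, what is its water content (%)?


Result: 60.36 %

Derivation:
Using w = (m_wet - m_dry) / m_dry * 100
m_wet - m_dry = 694.2 - 432.9 = 261.3 g
w = 261.3 / 432.9 * 100
w = 60.36 %


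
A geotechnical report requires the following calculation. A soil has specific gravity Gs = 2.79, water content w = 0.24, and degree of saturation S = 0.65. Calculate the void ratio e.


Using the relation e = Gs * w / S
e = 2.79 * 0.24 / 0.65
e = 1.0302


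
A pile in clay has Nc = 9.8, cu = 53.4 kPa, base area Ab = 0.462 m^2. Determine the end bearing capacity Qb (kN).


Result: 241.77 kN

Derivation:
Using Qb = Nc * cu * Ab
Qb = 9.8 * 53.4 * 0.462
Qb = 241.77 kN


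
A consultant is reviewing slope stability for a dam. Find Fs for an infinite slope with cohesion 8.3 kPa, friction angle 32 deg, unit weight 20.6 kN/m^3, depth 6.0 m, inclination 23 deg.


Using Fs = c / (gamma*H*sin(beta)*cos(beta)) + tan(phi)/tan(beta)
Cohesion contribution = 8.3 / (20.6*6.0*sin(23)*cos(23))
Cohesion contribution = 0.186705
Friction contribution = tan(32)/tan(23) = 1.4721
Fs = 0.186705 + 1.4721
Fs = 1.659


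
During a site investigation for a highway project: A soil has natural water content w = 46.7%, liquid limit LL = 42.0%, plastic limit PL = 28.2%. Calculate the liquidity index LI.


First compute the plasticity index:
PI = LL - PL = 42.0 - 28.2 = 13.8
Then compute the liquidity index:
LI = (w - PL) / PI
LI = (46.7 - 28.2) / 13.8
LI = 1.341


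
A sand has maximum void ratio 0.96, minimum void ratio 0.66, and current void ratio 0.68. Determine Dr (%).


Result: 93.33 %

Derivation:
Using Dr = (e_max - e) / (e_max - e_min) * 100
e_max - e = 0.96 - 0.68 = 0.28
e_max - e_min = 0.96 - 0.66 = 0.3
Dr = 0.28 / 0.3 * 100
Dr = 93.33 %


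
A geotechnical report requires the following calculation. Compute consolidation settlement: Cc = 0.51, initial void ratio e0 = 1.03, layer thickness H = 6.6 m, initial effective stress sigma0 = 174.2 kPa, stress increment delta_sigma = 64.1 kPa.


Using Sc = Cc * H / (1 + e0) * log10((sigma0 + delta_sigma) / sigma0)
Stress ratio = (174.2 + 64.1) / 174.2 = 1.36797
log10(1.36797) = 0.136076
Cc * H / (1 + e0) = 0.51 * 6.6 / (1 + 1.03) = 1.65813
Sc = 1.65813 * 0.136076
Sc = 0.2256 m


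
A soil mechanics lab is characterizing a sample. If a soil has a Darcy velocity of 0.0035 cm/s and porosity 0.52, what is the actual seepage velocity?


Using v_s = v_d / n
v_s = 0.0035 / 0.52
v_s = 0.00673 cm/s


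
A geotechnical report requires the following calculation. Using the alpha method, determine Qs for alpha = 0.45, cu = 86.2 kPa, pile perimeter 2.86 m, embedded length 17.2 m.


Result: 1908.16 kN

Derivation:
Using Qs = alpha * cu * perimeter * L
Qs = 0.45 * 86.2 * 2.86 * 17.2
Qs = 1908.16 kN


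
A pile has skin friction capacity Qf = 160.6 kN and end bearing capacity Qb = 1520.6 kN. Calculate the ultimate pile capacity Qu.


Result: 1681.2 kN

Derivation:
Using Qu = Qf + Qb
Qu = 160.6 + 1520.6
Qu = 1681.2 kN


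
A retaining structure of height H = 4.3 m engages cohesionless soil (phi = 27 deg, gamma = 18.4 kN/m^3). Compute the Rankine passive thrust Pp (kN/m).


Compute passive earth pressure coefficient:
Kp = tan^2(45 + phi/2) = tan^2(58.5) = 2.66294
Compute passive force:
Pp = 0.5 * Kp * gamma * H^2
Pp = 0.5 * 2.66294 * 18.4 * 4.3^2
Pp = 452.99 kN/m


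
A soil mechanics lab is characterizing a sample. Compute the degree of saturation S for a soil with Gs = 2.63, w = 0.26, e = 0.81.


Using S = Gs * w / e
S = 2.63 * 0.26 / 0.81
S = 0.8442


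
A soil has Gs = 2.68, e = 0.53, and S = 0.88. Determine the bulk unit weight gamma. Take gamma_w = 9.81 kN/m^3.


Using gamma = gamma_w * (Gs + S*e) / (1 + e)
Numerator: Gs + S*e = 2.68 + 0.88*0.53 = 3.1464
Denominator: 1 + e = 1 + 0.53 = 1.53
gamma = 9.81 * 3.1464 / 1.53
gamma = 20.174 kN/m^3


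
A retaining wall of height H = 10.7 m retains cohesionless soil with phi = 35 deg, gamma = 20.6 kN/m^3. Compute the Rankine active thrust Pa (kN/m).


Compute active earth pressure coefficient:
Ka = tan^2(45 - phi/2) = tan^2(27.5) = 0.27099
Compute active force:
Pa = 0.5 * Ka * gamma * H^2
Pa = 0.5 * 0.27099 * 20.6 * 10.7^2
Pa = 319.56 kN/m


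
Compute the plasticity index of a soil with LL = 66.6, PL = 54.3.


Using PI = LL - PL
PI = 66.6 - 54.3
PI = 12.3


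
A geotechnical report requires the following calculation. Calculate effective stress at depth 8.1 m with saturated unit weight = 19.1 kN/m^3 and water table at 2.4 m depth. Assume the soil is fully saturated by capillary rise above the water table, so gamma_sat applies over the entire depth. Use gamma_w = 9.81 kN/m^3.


Total stress = gamma_sat * depth
sigma = 19.1 * 8.1 = 154.71 kPa
Pore water pressure u = gamma_w * (depth - d_wt)
u = 9.81 * (8.1 - 2.4) = 55.917 kPa
Effective stress = sigma - u
sigma' = 154.71 - 55.917 = 98.79 kPa


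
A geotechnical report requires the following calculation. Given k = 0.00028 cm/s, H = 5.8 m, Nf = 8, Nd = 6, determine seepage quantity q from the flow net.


Convert k to m/s for unit consistency with H:
k = 0.00028 cm/s = 0.00028 / 100 m/s = 2.8e-06 m/s
Using q = k * H * Nf / Nd
Nf / Nd = 8 / 6 = 1.3333
q = 2.8e-06 * 5.8 * 1.3333
q = 2.165e-05 m^3/s per m


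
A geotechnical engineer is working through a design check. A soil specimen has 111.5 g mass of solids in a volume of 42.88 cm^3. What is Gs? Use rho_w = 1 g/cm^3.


Using Gs = m_s / (V_s * rho_w)
Since rho_w = 1 g/cm^3:
Gs = 111.5 / 42.88
Gs = 2.6


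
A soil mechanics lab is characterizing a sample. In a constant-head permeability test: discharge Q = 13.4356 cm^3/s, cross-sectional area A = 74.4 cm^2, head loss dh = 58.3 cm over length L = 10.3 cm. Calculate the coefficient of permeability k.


Result: 0.031905 cm/s

Derivation:
Compute hydraulic gradient:
i = dh / L = 58.3 / 10.3 = 5.66019
Then apply Darcy's law:
k = Q / (A * i)
k = 13.4356 / (74.4 * 5.66019)
k = 13.4356 / 421.118
k = 0.031905 cm/s


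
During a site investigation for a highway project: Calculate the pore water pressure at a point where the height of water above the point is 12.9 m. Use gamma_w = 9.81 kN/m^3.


Result: 126.55 kPa

Derivation:
Using u = gamma_w * h_w
u = 9.81 * 12.9
u = 126.55 kPa


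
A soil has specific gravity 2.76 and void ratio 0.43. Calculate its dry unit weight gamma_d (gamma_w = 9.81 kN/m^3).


Using gamma_d = Gs * gamma_w / (1 + e)
gamma_d = 2.76 * 9.81 / (1 + 0.43)
gamma_d = 2.76 * 9.81 / 1.43
gamma_d = 18.934 kN/m^3


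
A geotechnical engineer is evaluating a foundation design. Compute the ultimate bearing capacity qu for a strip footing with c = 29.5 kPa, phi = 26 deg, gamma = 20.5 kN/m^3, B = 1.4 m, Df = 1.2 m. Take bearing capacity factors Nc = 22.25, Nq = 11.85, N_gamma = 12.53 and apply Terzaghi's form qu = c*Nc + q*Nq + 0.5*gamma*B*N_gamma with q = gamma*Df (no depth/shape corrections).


Result: 1127.69 kPa

Derivation:
Compute qu = c*Nc + gamma*Df*Nq + 0.5*gamma*B*N_gamma
Term 1: 29.5 * 22.25 = 656.375
Term 2: 20.5 * 1.2 * 11.85 = 291.51
Term 3: 0.5 * 20.5 * 1.4 * 12.53 = 179.8055
qu = 656.375 + 291.51 + 179.8055
qu = 1127.69 kPa


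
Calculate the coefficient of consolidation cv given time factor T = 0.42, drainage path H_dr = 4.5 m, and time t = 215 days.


Using cv = T * H_dr^2 / t
H_dr^2 = 4.5^2 = 20.25
cv = 0.42 * 20.25 / 215
cv = 0.03956 m^2/day


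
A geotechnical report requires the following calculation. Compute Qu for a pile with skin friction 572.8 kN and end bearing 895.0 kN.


Using Qu = Qf + Qb
Qu = 572.8 + 895.0
Qu = 1467.8 kN


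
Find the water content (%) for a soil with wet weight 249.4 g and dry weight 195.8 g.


Using w = (m_wet - m_dry) / m_dry * 100
m_wet - m_dry = 249.4 - 195.8 = 53.6 g
w = 53.6 / 195.8 * 100
w = 27.37 %


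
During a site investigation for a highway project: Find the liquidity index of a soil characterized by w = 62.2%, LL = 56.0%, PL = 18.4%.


First compute the plasticity index:
PI = LL - PL = 56.0 - 18.4 = 37.6
Then compute the liquidity index:
LI = (w - PL) / PI
LI = (62.2 - 18.4) / 37.6
LI = 1.165


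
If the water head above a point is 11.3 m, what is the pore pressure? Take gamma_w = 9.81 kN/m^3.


Result: 110.85 kPa

Derivation:
Using u = gamma_w * h_w
u = 9.81 * 11.3
u = 110.85 kPa


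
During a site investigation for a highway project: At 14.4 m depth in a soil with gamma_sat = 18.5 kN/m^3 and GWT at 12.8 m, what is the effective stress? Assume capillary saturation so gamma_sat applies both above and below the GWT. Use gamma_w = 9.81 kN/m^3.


Total stress = gamma_sat * depth
sigma = 18.5 * 14.4 = 266.4 kPa
Pore water pressure u = gamma_w * (depth - d_wt)
u = 9.81 * (14.4 - 12.8) = 15.696 kPa
Effective stress = sigma - u
sigma' = 266.4 - 15.696 = 250.7 kPa


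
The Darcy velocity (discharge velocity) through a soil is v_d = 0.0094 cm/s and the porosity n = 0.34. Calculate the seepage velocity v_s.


Using v_s = v_d / n
v_s = 0.0094 / 0.34
v_s = 0.02765 cm/s


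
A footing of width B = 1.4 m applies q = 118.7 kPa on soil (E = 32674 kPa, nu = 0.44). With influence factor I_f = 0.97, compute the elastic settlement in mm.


Result: 3.978 mm

Derivation:
Using Se = q * B * (1 - nu^2) * I_f / E
1 - nu^2 = 1 - 0.44^2 = 0.8064
Se = 118.7 * 1.4 * 0.8064 * 0.97 / 32674
Se = 0.003978 m
Convert to mm: Se = 0.003978 * 1000 = 3.978 mm


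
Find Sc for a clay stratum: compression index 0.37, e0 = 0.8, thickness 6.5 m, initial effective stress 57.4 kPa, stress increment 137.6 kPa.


Using Sc = Cc * H / (1 + e0) * log10((sigma0 + delta_sigma) / sigma0)
Stress ratio = (57.4 + 137.6) / 57.4 = 3.39721
log10(3.39721) = 0.531123
Cc * H / (1 + e0) = 0.37 * 6.5 / (1 + 0.8) = 1.33611
Sc = 1.33611 * 0.531123
Sc = 0.7096 m


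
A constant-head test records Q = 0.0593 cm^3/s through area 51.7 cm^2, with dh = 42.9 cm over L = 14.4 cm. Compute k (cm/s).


Result: 0.000385 cm/s

Derivation:
Compute hydraulic gradient:
i = dh / L = 42.9 / 14.4 = 2.97917
Then apply Darcy's law:
k = Q / (A * i)
k = 0.0593 / (51.7 * 2.97917)
k = 0.0593 / 154.023
k = 0.000385 cm/s


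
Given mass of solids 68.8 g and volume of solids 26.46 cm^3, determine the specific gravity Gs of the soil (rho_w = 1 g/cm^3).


Using Gs = m_s / (V_s * rho_w)
Since rho_w = 1 g/cm^3:
Gs = 68.8 / 26.46
Gs = 2.6


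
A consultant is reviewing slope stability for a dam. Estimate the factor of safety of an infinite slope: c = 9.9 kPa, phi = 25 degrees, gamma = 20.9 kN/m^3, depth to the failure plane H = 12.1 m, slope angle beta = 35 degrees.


Using Fs = c / (gamma*H*sin(beta)*cos(beta)) + tan(phi)/tan(beta)
Cohesion contribution = 9.9 / (20.9*12.1*sin(35)*cos(35))
Cohesion contribution = 0.0833197
Friction contribution = tan(25)/tan(35) = 0.665956
Fs = 0.0833197 + 0.665956
Fs = 0.749


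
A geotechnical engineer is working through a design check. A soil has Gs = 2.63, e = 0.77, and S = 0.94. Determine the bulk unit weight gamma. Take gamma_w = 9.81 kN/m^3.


Using gamma = gamma_w * (Gs + S*e) / (1 + e)
Numerator: Gs + S*e = 2.63 + 0.94*0.77 = 3.3538
Denominator: 1 + e = 1 + 0.77 = 1.77
gamma = 9.81 * 3.3538 / 1.77
gamma = 18.588 kN/m^3


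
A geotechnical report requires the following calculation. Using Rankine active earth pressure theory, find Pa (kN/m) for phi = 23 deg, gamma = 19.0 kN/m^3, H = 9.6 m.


Compute active earth pressure coefficient:
Ka = tan^2(45 - phi/2) = tan^2(33.5) = 0.438092
Compute active force:
Pa = 0.5 * Ka * gamma * H^2
Pa = 0.5 * 0.438092 * 19.0 * 9.6^2
Pa = 383.56 kN/m


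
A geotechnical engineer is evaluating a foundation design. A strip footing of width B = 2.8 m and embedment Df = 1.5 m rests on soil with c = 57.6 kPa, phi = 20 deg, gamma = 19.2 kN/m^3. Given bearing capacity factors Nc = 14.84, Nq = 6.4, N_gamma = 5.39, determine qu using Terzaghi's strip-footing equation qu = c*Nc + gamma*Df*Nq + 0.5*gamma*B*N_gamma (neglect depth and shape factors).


Compute qu = c*Nc + gamma*Df*Nq + 0.5*gamma*B*N_gamma
Term 1: 57.6 * 14.84 = 854.784
Term 2: 19.2 * 1.5 * 6.4 = 184.32
Term 3: 0.5 * 19.2 * 2.8 * 5.39 = 144.8832
qu = 854.784 + 184.32 + 144.8832
qu = 1183.99 kPa


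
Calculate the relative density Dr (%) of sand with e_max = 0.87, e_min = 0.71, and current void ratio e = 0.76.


Using Dr = (e_max - e) / (e_max - e_min) * 100
e_max - e = 0.87 - 0.76 = 0.11
e_max - e_min = 0.87 - 0.71 = 0.16
Dr = 0.11 / 0.16 * 100
Dr = 68.75 %


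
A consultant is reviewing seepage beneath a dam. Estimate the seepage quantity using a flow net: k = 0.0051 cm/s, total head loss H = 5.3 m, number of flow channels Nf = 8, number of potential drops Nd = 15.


Convert k to m/s for unit consistency with H:
k = 0.0051 cm/s = 0.0051 / 100 m/s = 5.1e-05 m/s
Using q = k * H * Nf / Nd
Nf / Nd = 8 / 15 = 0.5333
q = 5.1e-05 * 5.3 * 0.5333
q = 0.0001442 m^3/s per m


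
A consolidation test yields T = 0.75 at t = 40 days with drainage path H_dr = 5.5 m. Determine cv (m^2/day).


Using cv = T * H_dr^2 / t
H_dr^2 = 5.5^2 = 30.25
cv = 0.75 * 30.25 / 40
cv = 0.56719 m^2/day


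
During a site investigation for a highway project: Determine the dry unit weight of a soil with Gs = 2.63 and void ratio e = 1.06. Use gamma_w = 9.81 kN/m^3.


Using gamma_d = Gs * gamma_w / (1 + e)
gamma_d = 2.63 * 9.81 / (1 + 1.06)
gamma_d = 2.63 * 9.81 / 2.06
gamma_d = 12.524 kN/m^3


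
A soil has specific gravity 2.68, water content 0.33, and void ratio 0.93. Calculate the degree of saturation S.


Using S = Gs * w / e
S = 2.68 * 0.33 / 0.93
S = 0.951


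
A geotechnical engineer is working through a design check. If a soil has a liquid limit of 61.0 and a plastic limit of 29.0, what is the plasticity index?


Using PI = LL - PL
PI = 61.0 - 29.0
PI = 32.0


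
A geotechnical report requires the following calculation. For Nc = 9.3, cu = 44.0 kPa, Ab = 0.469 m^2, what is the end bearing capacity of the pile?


Using Qb = Nc * cu * Ab
Qb = 9.3 * 44.0 * 0.469
Qb = 191.91 kN


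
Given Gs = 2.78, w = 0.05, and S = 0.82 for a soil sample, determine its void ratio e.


Result: 0.1695

Derivation:
Using the relation e = Gs * w / S
e = 2.78 * 0.05 / 0.82
e = 0.1695


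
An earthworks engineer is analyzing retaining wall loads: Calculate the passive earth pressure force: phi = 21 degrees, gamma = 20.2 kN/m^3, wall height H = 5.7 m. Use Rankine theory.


Compute passive earth pressure coefficient:
Kp = tan^2(45 + phi/2) = tan^2(55.5) = 2.117051
Compute passive force:
Pp = 0.5 * Kp * gamma * H^2
Pp = 0.5 * 2.117051 * 20.2 * 5.7^2
Pp = 694.71 kN/m


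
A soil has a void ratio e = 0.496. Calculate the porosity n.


Using the relation n = e / (1 + e)
n = 0.496 / (1 + 0.496)
n = 0.496 / 1.496
n = 0.3316


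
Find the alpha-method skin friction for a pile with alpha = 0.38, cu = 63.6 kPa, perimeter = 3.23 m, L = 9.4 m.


Using Qs = alpha * cu * perimeter * L
Qs = 0.38 * 63.6 * 3.23 * 9.4
Qs = 733.79 kN


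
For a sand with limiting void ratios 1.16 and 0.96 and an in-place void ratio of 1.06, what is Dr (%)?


Using Dr = (e_max - e) / (e_max - e_min) * 100
e_max - e = 1.16 - 1.06 = 0.1
e_max - e_min = 1.16 - 0.96 = 0.2
Dr = 0.1 / 0.2 * 100
Dr = 50.0 %


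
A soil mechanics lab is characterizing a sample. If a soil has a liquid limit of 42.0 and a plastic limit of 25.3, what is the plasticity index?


Using PI = LL - PL
PI = 42.0 - 25.3
PI = 16.7


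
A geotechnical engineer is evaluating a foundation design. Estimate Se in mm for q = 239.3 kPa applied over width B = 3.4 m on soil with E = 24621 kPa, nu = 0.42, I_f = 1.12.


Result: 30.482 mm

Derivation:
Using Se = q * B * (1 - nu^2) * I_f / E
1 - nu^2 = 1 - 0.42^2 = 0.8236
Se = 239.3 * 3.4 * 0.8236 * 1.12 / 24621
Se = 0.030482 m
Convert to mm: Se = 0.030482 * 1000 = 30.482 mm


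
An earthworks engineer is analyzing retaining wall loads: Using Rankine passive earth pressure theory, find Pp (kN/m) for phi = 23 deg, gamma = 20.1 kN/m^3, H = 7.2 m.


Result: 1189.23 kN/m

Derivation:
Compute passive earth pressure coefficient:
Kp = tan^2(45 + phi/2) = tan^2(56.5) = 2.282623
Compute passive force:
Pp = 0.5 * Kp * gamma * H^2
Pp = 0.5 * 2.282623 * 20.1 * 7.2^2
Pp = 1189.23 kN/m


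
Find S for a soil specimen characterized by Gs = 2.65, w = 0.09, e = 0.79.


Result: 0.3019

Derivation:
Using S = Gs * w / e
S = 2.65 * 0.09 / 0.79
S = 0.3019


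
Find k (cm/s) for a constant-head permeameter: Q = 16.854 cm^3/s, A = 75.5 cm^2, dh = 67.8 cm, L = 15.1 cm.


Result: 0.049717 cm/s

Derivation:
Compute hydraulic gradient:
i = dh / L = 67.8 / 15.1 = 4.49007
Then apply Darcy's law:
k = Q / (A * i)
k = 16.854 / (75.5 * 4.49007)
k = 16.854 / 339
k = 0.049717 cm/s


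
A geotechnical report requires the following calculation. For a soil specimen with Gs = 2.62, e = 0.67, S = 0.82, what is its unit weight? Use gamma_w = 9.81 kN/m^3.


Using gamma = gamma_w * (Gs + S*e) / (1 + e)
Numerator: Gs + S*e = 2.62 + 0.82*0.67 = 3.1694
Denominator: 1 + e = 1 + 0.67 = 1.67
gamma = 9.81 * 3.1694 / 1.67
gamma = 18.618 kN/m^3


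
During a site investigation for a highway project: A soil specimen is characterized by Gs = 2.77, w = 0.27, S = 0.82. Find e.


Using the relation e = Gs * w / S
e = 2.77 * 0.27 / 0.82
e = 0.9121


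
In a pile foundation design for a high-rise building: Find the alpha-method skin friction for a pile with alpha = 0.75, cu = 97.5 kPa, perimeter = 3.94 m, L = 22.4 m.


Using Qs = alpha * cu * perimeter * L
Qs = 0.75 * 97.5 * 3.94 * 22.4
Qs = 6453.72 kN


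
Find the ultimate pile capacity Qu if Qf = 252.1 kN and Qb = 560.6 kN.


Result: 812.7 kN

Derivation:
Using Qu = Qf + Qb
Qu = 252.1 + 560.6
Qu = 812.7 kN


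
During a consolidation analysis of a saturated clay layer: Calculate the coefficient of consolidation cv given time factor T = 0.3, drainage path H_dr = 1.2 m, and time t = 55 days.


Using cv = T * H_dr^2 / t
H_dr^2 = 1.2^2 = 1.44
cv = 0.3 * 1.44 / 55
cv = 0.00785 m^2/day


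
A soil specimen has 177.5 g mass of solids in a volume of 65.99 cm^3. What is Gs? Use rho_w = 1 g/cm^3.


Using Gs = m_s / (V_s * rho_w)
Since rho_w = 1 g/cm^3:
Gs = 177.5 / 65.99
Gs = 2.69


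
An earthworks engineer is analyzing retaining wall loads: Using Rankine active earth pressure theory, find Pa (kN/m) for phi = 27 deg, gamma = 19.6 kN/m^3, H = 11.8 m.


Compute active earth pressure coefficient:
Ka = tan^2(45 - phi/2) = tan^2(31.5) = 0.375525
Compute active force:
Pa = 0.5 * Ka * gamma * H^2
Pa = 0.5 * 0.375525 * 19.6 * 11.8^2
Pa = 512.42 kN/m


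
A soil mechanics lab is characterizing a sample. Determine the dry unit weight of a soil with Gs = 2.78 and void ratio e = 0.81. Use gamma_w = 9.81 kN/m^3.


Using gamma_d = Gs * gamma_w / (1 + e)
gamma_d = 2.78 * 9.81 / (1 + 0.81)
gamma_d = 2.78 * 9.81 / 1.81
gamma_d = 15.067 kN/m^3
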